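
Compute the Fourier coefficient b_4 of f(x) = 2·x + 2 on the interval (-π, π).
b_4 = (1/π) ∫_{-π}^{π} f(x)·sin(4x) dx.
Evaluate the integral (use parity and integration by parts as needed): b_4 = -1.

Final answer: -1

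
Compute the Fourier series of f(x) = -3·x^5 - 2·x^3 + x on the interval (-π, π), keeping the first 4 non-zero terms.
(-694 - 6·π^4 + 116·π^2)·sin(x) + (-13·π^2 + 37/2 + 3·π^4)·sin(2·x) + (-2·π^4 - 38/27 + 28·π^2/9)·sin(3·x) + (-7·π^2/8 - 11/64 + 3·π^4/2)·sin(4·x)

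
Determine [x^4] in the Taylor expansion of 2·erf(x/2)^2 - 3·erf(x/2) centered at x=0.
Expand to order 4: 2·erf(x/2)^2 - 3·erf(x/2) = -x^4/(3·π) + x^3/(4·√(π)) + 2·x^2/π - 3·x/√(π) + O(x^5).
The coefficient of x^4 is -1/(3·π).

Final answer: -1/(3·π)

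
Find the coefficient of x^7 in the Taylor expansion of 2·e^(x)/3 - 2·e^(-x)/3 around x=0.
Expand to order 7: 2·e^(x)/3 - 2·e^(-x)/3 = x^7/3780 + x^5/90 + 2·x^3/9 + 4·x/3 + O(x^8).
The coefficient of x^7 is 1/3780.

Final answer: 1/3780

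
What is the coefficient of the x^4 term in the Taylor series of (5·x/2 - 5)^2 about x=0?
Expand to order 4: (5·x/2 - 5)^2 = 25·x^2/4 - 25·x + 25 + O(x^5).
The coefficient of x^4 is 0.

Final answer: 0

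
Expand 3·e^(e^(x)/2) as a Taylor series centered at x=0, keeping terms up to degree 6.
513·x^6·e^(1/2)/5120 + 257·x^5·e^(1/2)/1280 + 49·x^4·e^(1/2)/128 + 11·x^3·e^(1/2)/16 + 9·x^2·e^(1/2)/8 + 3·x·e^(1/2)/2 + 3·e^(1/2)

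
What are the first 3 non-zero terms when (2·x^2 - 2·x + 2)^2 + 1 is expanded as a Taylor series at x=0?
12·x^2 - 8·x + 5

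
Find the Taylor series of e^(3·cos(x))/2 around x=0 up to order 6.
-181·x^6·e^(3)/480 + 5·x^4·e^(3)/8 - 3·x^2·e^(3)/4 + e^(3)/2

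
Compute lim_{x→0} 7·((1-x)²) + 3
Direct substitution at x = 0 gives 10.

Final answer: 10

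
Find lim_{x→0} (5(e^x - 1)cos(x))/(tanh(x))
Both numerator and denominator → 0 as x → 0; this is a 0/0 indeterminate form.
Expand each to leading order near x = 0: numerator ~ 5·x, denominator ~ x.
The limit of the ratio is 5.

Final answer: 5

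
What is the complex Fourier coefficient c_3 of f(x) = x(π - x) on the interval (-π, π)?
Compute the real Fourier coefficients first: a_3 = 4/9, b_3 = 2·π/3.
Then c_3 = (a_3 − i·b_3)/2 = 2/9 - i·π/3.

Final answer: 2/9 - i·π/3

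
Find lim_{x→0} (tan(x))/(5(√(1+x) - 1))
Both numerator and denominator → 0 as x → 0; this is a 0/0 indeterminate form.
Expand each to leading order near x = 0: numerator ~ x, denominator ~ 5·x/2.
The limit of the ratio is 2/5.

Final answer: 2/5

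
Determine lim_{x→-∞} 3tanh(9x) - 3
Evaluate the dominant behaviour as x → -∞; each term tends to a finite value or vanishes.
Limit = -6.

Final answer: -6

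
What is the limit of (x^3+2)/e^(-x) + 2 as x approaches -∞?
The quotient is an ∞/∞ indeterminate form as x → -∞.
Compare growth rates of the dominant terms (exponentials ≫ polynomials ≫ logarithms), or apply L'Hôpital's rule; the quotient → 0.
Adding the constant: 0 + 2 = 2. Limit = 2.

Final answer: 2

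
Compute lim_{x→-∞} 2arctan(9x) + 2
Evaluate the dominant behaviour as x → -∞; each term tends to a finite value or vanishes.
Limit = 2 - π.

Final answer: 2 - π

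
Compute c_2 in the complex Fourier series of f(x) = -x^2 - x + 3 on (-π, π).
Compute the real Fourier coefficients first: a_2 = -1, b_2 = 1.
Then c_2 = (a_2 − i·b_2)/2 = -1/2 - i/2.

Final answer: -1/2 - i/2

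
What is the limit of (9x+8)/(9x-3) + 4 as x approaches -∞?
Evaluate the dominant behaviour as x → -∞; each term tends to a finite value or vanishes.
Limit = 5.

Final answer: 5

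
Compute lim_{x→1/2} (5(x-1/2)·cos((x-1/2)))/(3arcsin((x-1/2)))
Both numerator and denominator → 0 as x → 1/2; this is a 0/0 indeterminate form.
Expand each to leading order near x = 1/2: numerator ~ 5·(x - 1/2), denominator ~ 3·(x - 1/2).
The limit of the ratio is 5/3.

Final answer: 5/3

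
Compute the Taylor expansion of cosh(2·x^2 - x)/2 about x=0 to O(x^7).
721·x^6/1440 - x^5/6 + 49·x^4/48 - x^3 + x^2/4 + 1/2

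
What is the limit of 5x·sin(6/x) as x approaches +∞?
As x → +∞: let u = 6/x → 0⁺; then 5·x·sin(6/x) = 5·6·sin(u)/u → 5·6·1 = 30.
Limit = 30.

Final answer: 30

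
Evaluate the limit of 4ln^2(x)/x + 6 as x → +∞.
The quotient is an ∞/∞ indeterminate form as x → +∞.
The polynomial denominator x dominates the logarithmic numerator (any positive power of x ≫ ln^2(x) as x → ∞), so the quotient → 0.
Adding the constant: 0 + 6 = 6. Limit = 6.

Final answer: 6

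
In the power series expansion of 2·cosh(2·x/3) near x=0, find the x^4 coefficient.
Expand to order 4: 2·cosh(2·x/3) = 4·x^4/243 + 4·x^2/9 + 2 + O(x^5).
The coefficient of x^4 is 4/243.

Final answer: 4/243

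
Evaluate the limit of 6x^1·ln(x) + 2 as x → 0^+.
The product is a 0·∞ indeterminate form at x → 0⁺.
Rewrite the product as 6·ln(x) / x^(-1) and apply L'Hôpital, or use the standard hierarchy x^(-1) ≫ |ln x| as x → 0⁺.
The indeterminate product → 0, so the limit = 2.

Final answer: 2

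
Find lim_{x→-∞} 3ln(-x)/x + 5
The quotient is an ∞/∞ indeterminate form as x → -∞.
Compare growth rates of the dominant terms (exponentials ≫ polynomials ≫ logarithms), or apply L'Hôpital's rule; the quotient → 0.
Adding the constant: 0 + 5 = 5. Limit = 5.

Final answer: 5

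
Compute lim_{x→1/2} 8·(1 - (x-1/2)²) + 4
Direct substitution at x = 1/2 gives 12.

Final answer: 12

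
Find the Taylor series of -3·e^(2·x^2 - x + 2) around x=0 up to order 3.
13·x^3·e^(2)/2 - 15·x^2·e^(2)/2 + 3·x·e^(2) - 3·e^(2)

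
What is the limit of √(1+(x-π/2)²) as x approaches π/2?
Direct substitution at x = π/2 gives 1.

Final answer: 1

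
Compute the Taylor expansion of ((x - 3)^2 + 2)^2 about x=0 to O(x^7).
x^4 - 12·x^3 + 58·x^2 - 132·x + 121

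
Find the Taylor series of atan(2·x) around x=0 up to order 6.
32·x^5/5 - 8·x^3/3 + 2·x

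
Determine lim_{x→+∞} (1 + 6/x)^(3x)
As x → +∞: write (1 + 6/x)^(3x) = ((1 + 6/x)^x)^3 → (e^6)^3 = e^18.
Limit = e^(18).

Final answer: e^(18)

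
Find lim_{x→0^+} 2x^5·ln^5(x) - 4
The product is a 0·∞ indeterminate form at x → 0⁺.
Rewrite the product as 2·ln^5(x) / x^(-5) and apply L'Hôpital, or use the standard hierarchy x^(-5) ≫ |ln x|^5 as x → 0⁺.
The indeterminate product → 0, so the limit = -4.

Final answer: -4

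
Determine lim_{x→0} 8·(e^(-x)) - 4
Direct substitution at x = 0 gives 4.

Final answer: 4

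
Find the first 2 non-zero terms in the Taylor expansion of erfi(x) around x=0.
2·x^3/(3·√(π)) + 2·x/√(π)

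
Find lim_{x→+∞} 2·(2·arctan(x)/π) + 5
Evaluate the dominant behaviour as x → +∞; each term tends to a finite value or vanishes.
Limit = 7.

Final answer: 7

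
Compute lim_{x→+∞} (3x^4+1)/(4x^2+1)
This is an ∞/∞ indeterminate form as x → +∞.
Divide numerator and denominator by x^4 and let the lower-order terms vanish; the numerator's degree 4 exceeds the denominator's degree 2, so the quotient diverges.
Limit = ∞.

Final answer: ∞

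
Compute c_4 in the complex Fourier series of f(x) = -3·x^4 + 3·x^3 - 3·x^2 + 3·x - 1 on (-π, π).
Compute the real Fourier coefficients first: a_4 = -3·π^2/2 - 3/16, b_4 = -3·π^2/2 - 15/16.
Then c_4 = (a_4 − i·b_4)/2 = -3·π^2/4 - 3/32 + 15·i/32 + 3·i·π^2/4.

Final answer: -3·π^2/4 - 3/32 + 15·i/32 + 3·i·π^2/4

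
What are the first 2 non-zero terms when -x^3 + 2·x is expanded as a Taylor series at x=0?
-x^3 + 2·x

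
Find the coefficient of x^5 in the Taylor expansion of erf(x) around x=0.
Expand to order 5: erf(x) = x^5/(5·√(π)) - 2·x^3/(3·√(π)) + 2·x/√(π) + O(x^6).
The coefficient of x^5 is 1/(5·√(π)).

Final answer: 1/(5·√(π))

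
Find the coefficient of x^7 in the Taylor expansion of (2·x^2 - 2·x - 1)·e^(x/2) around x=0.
Expand to order 7: (2·x^2 - 2·x - 1)·e^(x/2) = 307·x^7/645120 + 43·x^6/9216 + 139·x^5/3840 + 79·x^4/384 + 35·x^3/48 + 7·x^2/8 - 5·x/2 - 1 + O(x^8).
The coefficient of x^7 is 307/645120.

Final answer: 307/645120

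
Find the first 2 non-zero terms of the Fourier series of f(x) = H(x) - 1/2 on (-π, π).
2·sin(x)/π + 2·sin(3·x)/(3·π)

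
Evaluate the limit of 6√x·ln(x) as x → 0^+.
This is a 0·∞ indeterminate form at x → 0⁺.
Rewrite the product as 6·ln(x) / x^(-1/2) and apply L'Hôpital, or use the standard hierarchy x^(-1/2) ≫ |ln x| as x → 0⁺.
The indeterminate product → 0, so the limit = 0.

Final answer: 0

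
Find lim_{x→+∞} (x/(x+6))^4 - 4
As x → +∞: x/(x+6) = 1/(1 + 6/x) → 1, and the 4th power of a limit-1 base also → 1; with the additive constant, 1 - 4 = -3.
Limit = -3.

Final answer: -3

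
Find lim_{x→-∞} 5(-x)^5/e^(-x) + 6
The quotient is an ∞/∞ indeterminate form as x → -∞.
Compare growth rates of the dominant terms (exponentials ≫ polynomials ≫ logarithms), or apply L'Hôpital's rule; the quotient → 0.
Adding the constant: 0 + 6 = 6. Limit = 6.

Final answer: 6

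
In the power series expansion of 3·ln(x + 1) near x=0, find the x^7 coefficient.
Expand to order 7: 3·ln(x + 1) = 3·x^7/7 - x^6/2 + 3·x^5/5 - 3·x^4/4 + x^3 - 3·x^2/2 + 3·x + O(x^8).
The coefficient of x^7 is 3/7.

Final answer: 3/7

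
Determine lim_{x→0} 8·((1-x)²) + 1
Direct substitution at x = 0 gives 9.

Final answer: 9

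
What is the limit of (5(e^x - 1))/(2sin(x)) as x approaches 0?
Both numerator and denominator → 0 as x → 0; this is a 0/0 indeterminate form.
Expand each to leading order near x = 0: numerator ~ 5·x, denominator ~ 2·x.
The limit of the ratio is 5/2.

Final answer: 5/2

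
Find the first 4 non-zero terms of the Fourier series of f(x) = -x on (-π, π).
-2·sin(x) + sin(2·x) - 2·sin(3·x)/3 + sin(4·x)/2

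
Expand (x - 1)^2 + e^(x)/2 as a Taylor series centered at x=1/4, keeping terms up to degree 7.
9/16 + e^(1/4)/2 + (-3/2 + e^(1/4)/2)·(x - 1/4) + (e^(1/4)/4 + 1)·(x - 1/4)^2 + e^(1/4)·(x - 1/4)^3/12 + e^(1/4)·(x - 1/4)^4/48 + e^(1/4)·(x - 1/4)^5/240 + e^(1/4)·(x - 1/4)^6/1440 + e^(1/4)·(x - 1/4)^7/10080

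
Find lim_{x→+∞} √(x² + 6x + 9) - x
As x → +∞: multiply by the conjugate to get (6x+9)/(√(x²+6x+9)+x); the denominator ~ 2x, so the limit is 6/2 = 3.
Limit = 3.

Final answer: 3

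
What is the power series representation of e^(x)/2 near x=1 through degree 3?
e/2 + e·(x - 1)/2 + e·(x - 1)^2/4 + e·(x - 1)^3/12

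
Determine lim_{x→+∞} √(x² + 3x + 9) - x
As x → +∞: multiply by the conjugate to get (3x+9)/(√(x²+3x+9)+x); the denominator ~ 2x, so the limit is 3/2.
Limit = 3/2.

Final answer: 3/2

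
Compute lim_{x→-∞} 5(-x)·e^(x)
This is a 0·∞ indeterminate form at x → -∞.
Rewrite the product as 5(-x) / e^(-x) (an ∞/∞ form) and apply L'Hôpital, or use the standard hierarchy e^(|x|) ≫ |(-x)| as x → -∞.
The indeterminate product → 0, so the limit = 0.

Final answer: 0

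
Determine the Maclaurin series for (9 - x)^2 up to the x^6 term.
x^2 - 18·x + 81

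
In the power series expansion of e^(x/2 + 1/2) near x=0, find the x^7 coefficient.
Expand to order 7: e^(x/2 + 1/2) = x^7·e^(1/2)/645120 + x^6·e^(1/2)/46080 + x^5·e^(1/2)/3840 + x^4·e^(1/2)/384 + x^3·e^(1/2)/48 + x^2·e^(1/2)/8 + x·e^(1/2)/2 + e^(1/2) + O(x^8).
The coefficient of x^7 is e^(1/2)/645120.

Final answer: e^(1/2)/645120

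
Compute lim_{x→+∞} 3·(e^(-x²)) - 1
Evaluate the dominant behaviour as x → +∞; each term tends to a finite value or vanishes.
Limit = -1.

Final answer: -1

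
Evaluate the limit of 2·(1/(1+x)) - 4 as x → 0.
Direct substitution at x = 0 gives -2.

Final answer: -2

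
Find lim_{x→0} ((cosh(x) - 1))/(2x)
Both numerator and denominator → 0 as x → 0; this is a 0/0 indeterminate form.
Expand each to leading order near x = 0: numerator ~ x^2/2, denominator ~ 2·x.
The limit of the ratio is 0.

Final answer: 0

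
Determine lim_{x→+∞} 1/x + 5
Evaluate the dominant behaviour as x → +∞; each term tends to a finite value or vanishes.
Limit = 5.

Final answer: 5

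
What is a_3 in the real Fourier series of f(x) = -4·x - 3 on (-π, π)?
a_3 = (1/π) ∫_{-π}^{π} f(x)·cos(3x) dx.
Evaluate the integral (use parity and integration by parts as needed): a_3 = 0.

Final answer: 0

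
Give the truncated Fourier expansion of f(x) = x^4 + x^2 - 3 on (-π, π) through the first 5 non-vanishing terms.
(44 - 8·π^2)·cos(x) + (-2 + 2·π^2)·cos(2·x) + (4/27 - 8·π^2/9)·cos(3·x) + (1/16 + π^2/2)·cos(4·x) - 3 + π^2/3 + π^4/5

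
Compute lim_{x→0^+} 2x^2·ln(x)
This is a 0·∞ indeterminate form at x → 0⁺.
Rewrite the product as 2·ln(x) / x^(-2) and apply L'Hôpital, or use the standard hierarchy x^(-2) ≫ |ln x| as x → 0⁺.
The indeterminate product → 0, so the limit = 0.

Final answer: 0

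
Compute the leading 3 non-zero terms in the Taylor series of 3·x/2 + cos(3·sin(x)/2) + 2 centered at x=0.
-9·x^2/8 + 3·x/2 + 3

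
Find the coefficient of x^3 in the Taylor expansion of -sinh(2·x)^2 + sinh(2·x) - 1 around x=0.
Expand to order 3: -sinh(2·x)^2 + sinh(2·x) - 1 = 4·x^3/3 - 4·x^2 + 2·x - 1 + O(x^4).
The coefficient of x^3 is 4/3.

Final answer: 4/3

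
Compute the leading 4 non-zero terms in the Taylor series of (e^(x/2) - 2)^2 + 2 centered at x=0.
x^4/32 + x^3/12 - x + 3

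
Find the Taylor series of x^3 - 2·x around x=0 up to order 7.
x^3 - 2·x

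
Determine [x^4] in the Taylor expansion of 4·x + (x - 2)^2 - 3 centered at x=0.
Expand to order 4: 4·x + (x - 2)^2 - 3 = x^2 + 1 + O(x^5).
The coefficient of x^4 is 0.

Final answer: 0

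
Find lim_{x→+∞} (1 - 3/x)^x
As x → +∞: this is the defining limit (1 - 3/x)^x → e^(-3).
Limit = e^(-3).

Final answer: e^(-3)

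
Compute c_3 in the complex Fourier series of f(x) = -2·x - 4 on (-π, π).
Compute the real Fourier coefficients first: a_3 = 0, b_3 = -4/3.
Then c_3 = (a_3 − i·b_3)/2 = 2·i/3.

Final answer: 2·i/3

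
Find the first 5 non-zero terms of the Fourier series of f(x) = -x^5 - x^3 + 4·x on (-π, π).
(-220 - 2·π^4 + 38·π^2)·sin(x) + (-4·π^2 + 2 + π^4)·sin(2·x) + (-2·π^4/3 + 172/81 + 22·π^2/27)·sin(3·x) + (-125/64 - π^2/8 + π^4/2)·sin(4·x) + (-2·π^4/5 - 2·π^2/25 + 1012/625)·sin(5·x)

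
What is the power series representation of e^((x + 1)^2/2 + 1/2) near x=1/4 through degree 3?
e^(41/32) + 5·e^(41/32)·(x - 1/4)/4 + 41·e^(41/32)·(x - 1/4)^2/32 + 365·e^(41/32)·(x - 1/4)^3/384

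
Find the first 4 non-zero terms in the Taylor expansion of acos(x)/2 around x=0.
-3·x^5/80 - x^3/12 - x/2 + π/4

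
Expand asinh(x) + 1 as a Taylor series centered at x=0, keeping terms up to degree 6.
3·x^5/40 - x^3/6 + x + 1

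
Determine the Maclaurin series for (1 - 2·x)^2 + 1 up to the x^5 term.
4·x^2 - 4·x + 2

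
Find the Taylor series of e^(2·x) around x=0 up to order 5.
4·x^5/15 + 2·x^4/3 + 4·x^3/3 + 2·x^2 + 2·x + 1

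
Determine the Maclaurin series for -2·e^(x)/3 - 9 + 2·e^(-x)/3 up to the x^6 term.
-x^5/90 - 2·x^3/9 - 4·x/3 - 9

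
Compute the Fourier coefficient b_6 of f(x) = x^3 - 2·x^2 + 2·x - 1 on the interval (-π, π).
b_6 = (1/π) ∫_{-π}^{π} f(x)·sin(6x) dx.
Evaluate the integral (use parity and integration by parts as needed): b_6 = -π^2/3 - 11/18.

Final answer: -π^2/3 - 11/18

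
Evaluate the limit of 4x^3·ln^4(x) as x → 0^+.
This is a 0·∞ indeterminate form at x → 0⁺.
Rewrite the product as 4·ln^4(x) / x^(-3) and apply L'Hôpital, or use the standard hierarchy x^(-3) ≫ |ln x|^4 as x → 0⁺.
The indeterminate product → 0, so the limit = 0.

Final answer: 0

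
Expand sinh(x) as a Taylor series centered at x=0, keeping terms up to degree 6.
x^5/120 + x^3/6 + x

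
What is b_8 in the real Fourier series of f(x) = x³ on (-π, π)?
b_8 = (1/π) ∫_{-π}^{π} f(x)·sin(8x) dx.
Evaluate the integral (use parity and integration by parts as needed): b_8 = 3/128 - π^2/4.

Final answer: 3/128 - π^2/4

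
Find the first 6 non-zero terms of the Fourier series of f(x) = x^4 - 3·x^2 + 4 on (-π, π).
(60 - 8·π^2)·cos(x) + (-6 + 2·π^2)·cos(2·x) + (52/27 - 8·π^2/9)·cos(3·x) + (-15/16 + π^2/2)·cos(4·x) + (348/625 - 8·π^2/25)·cos(5·x) - π^2 + 4 + π^4/5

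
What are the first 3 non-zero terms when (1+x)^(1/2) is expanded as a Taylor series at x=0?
-x^2/8 + x/2 + 1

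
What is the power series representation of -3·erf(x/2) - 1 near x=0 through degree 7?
x^7/(896·√(π)) - 3·x^5/(160·√(π)) + x^3/(4·√(π)) - 3·x/√(π) - 1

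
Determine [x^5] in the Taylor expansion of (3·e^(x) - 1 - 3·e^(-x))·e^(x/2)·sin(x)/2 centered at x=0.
Expand to order 5: (3·e^(x) - 1 - 3·e^(-x))·e^(x/2)·sin(x)/2 = 259·x^5/3840 + 13·x^4/32 + 73·x^3/48 + 11·x^2/4 - x/2 + O(x^6).
The coefficient of x^5 is 259/3840.

Final answer: 259/3840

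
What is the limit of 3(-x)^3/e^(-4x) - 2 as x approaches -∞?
The quotient is an ∞/∞ indeterminate form as x → -∞.
Compare growth rates of the dominant terms (exponentials ≫ polynomials ≫ logarithms), or apply L'Hôpital's rule; the quotient → 0.
Adding the constant: 0 - 2 = -2. Limit = -2.

Final answer: -2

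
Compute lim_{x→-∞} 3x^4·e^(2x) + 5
The product is a 0·∞ indeterminate form at x → -∞.
Rewrite the product as 3x^4 / e^(-2x) (an ∞/∞ form) and apply L'Hôpital, or use the standard hierarchy e^(2|x|) ≫ |x^4| as x → -∞.
The indeterminate product → 0, so the limit = 5.

Final answer: 5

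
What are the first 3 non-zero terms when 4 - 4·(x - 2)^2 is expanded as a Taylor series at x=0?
-4·x^2 + 16·x - 12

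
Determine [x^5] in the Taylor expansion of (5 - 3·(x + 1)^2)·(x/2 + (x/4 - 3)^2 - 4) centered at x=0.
Expand to order 5: (5 - 3·(x + 1)^2)·(x/2 + (x/4 - 3)^2 - 4) = -3·x^4/16 + 21·x^3/8 - 71·x^2/8 - 32·x + 10 + O(x^6).
The coefficient of x^5 is 0.

Final answer: 0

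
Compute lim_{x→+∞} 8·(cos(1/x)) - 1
Evaluate the dominant behaviour as x → +∞; each term tends to a finite value or vanishes.
Limit = 7.

Final answer: 7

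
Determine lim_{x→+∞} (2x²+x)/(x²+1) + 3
Evaluate the dominant behaviour as x → +∞; each term tends to a finite value or vanishes.
Limit = 5.

Final answer: 5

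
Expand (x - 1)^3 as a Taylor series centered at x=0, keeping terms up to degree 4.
x^3 - 3·x^2 + 3·x - 1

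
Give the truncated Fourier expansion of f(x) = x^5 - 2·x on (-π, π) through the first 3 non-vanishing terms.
(-40·π^2 + 2·π^4 + 236)·sin(x) + (-π^4 - 11/2 + 5·π^2)·sin(2·x) + (-40·π^2/27 - 28/81 + 2·π^4/3)·sin(3·x)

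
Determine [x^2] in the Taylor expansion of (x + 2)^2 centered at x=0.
Expand to order 2: (x + 2)^2 = x^2 + 4·x + 4 + O(x^3).
The coefficient of x^2 is 1.

Final answer: 1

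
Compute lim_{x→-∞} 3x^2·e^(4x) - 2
The product is a 0·∞ indeterminate form at x → -∞.
Rewrite the product as 3x^2 / e^(-4x) (an ∞/∞ form) and apply L'Hôpital, or use the standard hierarchy e^(4|x|) ≫ |x^2| as x → -∞.
The indeterminate product → 0, so the limit = -2.

Final answer: -2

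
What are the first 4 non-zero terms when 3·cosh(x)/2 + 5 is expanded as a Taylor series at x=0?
x^6/480 + x^4/16 + 3·x^2/4 + 13/2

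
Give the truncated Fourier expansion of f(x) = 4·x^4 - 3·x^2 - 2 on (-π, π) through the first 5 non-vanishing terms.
(204 - 32·π^2)·cos(x) + (-15 + 8·π^2)·cos(2·x) + (100/27 - 32·π^2/9)·cos(3·x) + (-3/2 + 2·π^2)·cos(4·x) - π^2 - 2 + 4·π^4/5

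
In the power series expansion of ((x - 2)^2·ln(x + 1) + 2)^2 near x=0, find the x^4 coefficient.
Expand to order 4: ((x - 2)^2·ln(x + 1) + 2)^2 = 178·x^4/3 - 92·x^3/3 - 8·x^2 + 16·x + 4 + O(x^5).
The coefficient of x^4 is 178/3.

Final answer: 178/3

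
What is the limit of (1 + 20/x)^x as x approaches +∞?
As x → +∞: this is the defining limit (1 + 20/x)^x → e^20.
Limit = e^(20).

Final answer: e^(20)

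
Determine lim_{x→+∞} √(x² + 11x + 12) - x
This is an ∞ − ∞ indeterminate form.
Multiply and divide by the conjugate √(x²+11x + 12) + x; the x² terms cancel, leaving (11x + 12)/(√(x²+11x + 12)+x) → 11/2.
Limit = 11/2.

Final answer: 11/2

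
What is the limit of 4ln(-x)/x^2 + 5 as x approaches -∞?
The quotient is an ∞/∞ indeterminate form as x → -∞.
Compare growth rates of the dominant terms (exponentials ≫ polynomials ≫ logarithms), or apply L'Hôpital's rule; the quotient → 0.
Adding the constant: 0 + 5 = 5. Limit = 5.

Final answer: 5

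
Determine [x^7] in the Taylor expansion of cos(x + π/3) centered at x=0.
Expand to order 7: cos(x + π/3) = √(3)·x^7/10080 - x^6/1440 - √(3)·x^5/240 + x^4/48 + √(3)·x^3/12 - x^2/4 - √(3)·x/2 + 1/2 + O(x^8).
The coefficient of x^7 is √(3)/10080.

Final answer: √(3)/10080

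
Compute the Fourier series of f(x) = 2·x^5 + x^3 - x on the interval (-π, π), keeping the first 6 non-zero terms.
(-78·π^2 + 4·π^4 + 466)·sin(x) + (-2·π^4 - 25/2 + 9·π^2)·sin(2·x) + (-62·π^2/27 + 70/81 + 4·π^4/3)·sin(3·x) + (-π^4 + 7/32 + 3·π^2/4)·sin(4·x) + (-6·π^2/25 - 214/625 + 4·π^4/5)·sin(5·x) + (-2·π^4/3 + 53/162 + π^2/27)·sin(6·x)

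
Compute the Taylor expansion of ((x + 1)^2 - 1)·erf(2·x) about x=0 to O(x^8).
32·x^7/(5·√(π)) + 64·x^6/(5·√(π)) - 16·x^5/(3·√(π)) - 32·x^4/(3·√(π)) + 4·x^3/√(π) + 8·x^2/√(π)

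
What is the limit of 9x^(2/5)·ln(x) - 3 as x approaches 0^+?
The product is a 0·∞ indeterminate form at x → 0⁺.
Rewrite the product as 9·ln(x) / x^(-2/5) and apply L'Hôpital, or use the standard hierarchy x^(-2/5) ≫ |ln x| as x → 0⁺.
The indeterminate product → 0, so the limit = -3.

Final answer: -3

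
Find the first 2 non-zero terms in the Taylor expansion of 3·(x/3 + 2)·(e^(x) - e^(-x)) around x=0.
2·x^2 + 12·x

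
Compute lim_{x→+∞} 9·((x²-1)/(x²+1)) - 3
Evaluate the dominant behaviour as x → +∞; each term tends to a finite value or vanishes.
Limit = 6.

Final answer: 6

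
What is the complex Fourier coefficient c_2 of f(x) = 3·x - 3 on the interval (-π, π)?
Compute the real Fourier coefficients first: a_2 = 0, b_2 = -3.
Then c_2 = (a_2 − i·b_2)/2 = 3·i/2.

Final answer: 3·i/2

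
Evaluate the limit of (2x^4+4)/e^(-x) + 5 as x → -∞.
The quotient is an ∞/∞ indeterminate form as x → -∞.
Compare growth rates of the dominant terms (exponentials ≫ polynomials ≫ logarithms), or apply L'Hôpital's rule; the quotient → 0.
Adding the constant: 0 + 5 = 5. Limit = 5.

Final answer: 5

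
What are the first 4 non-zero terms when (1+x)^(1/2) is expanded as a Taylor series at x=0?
x^3/16 - x^2/8 + x/2 + 1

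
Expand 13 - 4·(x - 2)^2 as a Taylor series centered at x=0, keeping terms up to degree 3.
-4·x^2 + 16·x - 3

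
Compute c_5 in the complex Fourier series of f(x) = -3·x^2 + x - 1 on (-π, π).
Compute the real Fourier coefficients first: a_5 = 12/25, b_5 = 2/5.
Then c_5 = (a_5 − i·b_5)/2 = 6/25 - i/5.

Final answer: 6/25 - i/5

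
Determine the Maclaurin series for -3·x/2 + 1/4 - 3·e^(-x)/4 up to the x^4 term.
-x^4/32 + x^3/8 - 3·x^2/8 - 3·x/4 - 1/2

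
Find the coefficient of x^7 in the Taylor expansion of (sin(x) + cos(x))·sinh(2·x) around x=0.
Expand to order 7: (sin(x) + cos(x))·sinh(2·x) = -139·x^7/2520 + 11·x^6/180 - 19·x^5/60 + x^4 + x^3/3 + 2·x^2 + 2·x + O(x^8).
The coefficient of x^7 is -139/2520.

Final answer: -139/2520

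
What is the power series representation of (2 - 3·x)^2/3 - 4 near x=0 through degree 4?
3·x^2 - 4·x - 8/3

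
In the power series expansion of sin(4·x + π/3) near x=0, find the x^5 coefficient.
Expand to order 5: sin(4·x + π/3) = 64·x^5/15 + 16·√(3)·x^4/3 - 16·x^3/3 - 4·√(3)·x^2 + 2·x + √(3)/2 + O(x^6).
The coefficient of x^5 is 64/15.

Final answer: 64/15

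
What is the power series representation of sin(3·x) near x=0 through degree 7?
-243·x^7/560 + 81·x^5/40 - 9·x^3/2 + 3·x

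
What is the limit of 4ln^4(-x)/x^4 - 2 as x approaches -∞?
The quotient is an ∞/∞ indeterminate form as x → -∞.
Compare growth rates of the dominant terms (exponentials ≫ polynomials ≫ logarithms), or apply L'Hôpital's rule; the quotient → 0.
Adding the constant: 0 - 2 = -2. Limit = -2.

Final answer: -2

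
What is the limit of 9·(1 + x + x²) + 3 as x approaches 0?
Direct substitution at x = 0 gives 12.

Final answer: 12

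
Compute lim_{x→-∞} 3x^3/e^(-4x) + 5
The quotient is an ∞/∞ indeterminate form as x → -∞.
Compare growth rates of the dominant terms (exponentials ≫ polynomials ≫ logarithms), or apply L'Hôpital's rule; the quotient → 0.
Adding the constant: 0 + 5 = 5. Limit = 5.

Final answer: 5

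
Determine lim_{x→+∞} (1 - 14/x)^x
As x → +∞: this is the defining limit (1 - 14/x)^x → e^(-14).
Limit = e^(-14).

Final answer: e^(-14)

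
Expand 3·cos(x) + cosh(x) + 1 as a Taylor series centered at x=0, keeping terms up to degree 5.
x^4/6 - x^2 + 5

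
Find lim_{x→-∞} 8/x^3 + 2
Evaluate the dominant behaviour as x → -∞; each term tends to a finite value or vanishes.
Limit = 2.

Final answer: 2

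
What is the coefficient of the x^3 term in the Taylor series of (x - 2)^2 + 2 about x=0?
Expand to order 3: (x - 2)^2 + 2 = x^2 - 4·x + 6 + O(x^4).
The coefficient of x^3 is 0.

Final answer: 0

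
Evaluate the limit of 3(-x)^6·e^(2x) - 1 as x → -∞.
The product is a 0·∞ indeterminate form at x → -∞.
Rewrite the product as 3(-x)^6 / e^(-2x) (an ∞/∞ form) and apply L'Hôpital, or use the standard hierarchy e^(2|x|) ≫ |(-x)^6| as x → -∞.
The indeterminate product → 0, so the limit = -1.

Final answer: -1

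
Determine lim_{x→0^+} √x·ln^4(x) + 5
The product is a 0·∞ indeterminate form at x → 0⁺.
Rewrite the product as ln^4(x) / x^(-1/2) and apply L'Hôpital, or use the standard hierarchy x^(-1/2) ≫ |ln x|^4 as x → 0⁺.
The indeterminate product → 0, so the limit = 5.

Final answer: 5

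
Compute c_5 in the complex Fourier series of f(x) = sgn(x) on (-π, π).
Compute the real Fourier coefficients first: a_5 = 0, b_5 = 4/(5·π).
Then c_5 = (a_5 − i·b_5)/2 = -2·i/(5·π).

Final answer: -2·i/(5·π)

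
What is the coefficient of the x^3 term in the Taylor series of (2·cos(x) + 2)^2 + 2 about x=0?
Expand to order 3: (2·cos(x) + 2)^2 + 2 = 18 - 8·x^2 + O(x^4).
The coefficient of x^3 is 0.

Final answer: 0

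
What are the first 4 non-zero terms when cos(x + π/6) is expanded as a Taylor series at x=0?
x^3/12 - √(3)·x^2/4 - x/2 + √(3)/2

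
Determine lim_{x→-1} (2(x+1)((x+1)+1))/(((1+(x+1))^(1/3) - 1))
Both numerator and denominator → 0 as x → -1; this is a 0/0 indeterminate form.
Expand each to leading order near x = -1: numerator ~ 2·(x + 1), denominator ~ (x + 1)/3.
The limit of the ratio is 6.

Final answer: 6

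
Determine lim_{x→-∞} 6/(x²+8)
Evaluate the dominant behaviour as x → -∞; each term tends to a finite value or vanishes.
Limit = 0.

Final answer: 0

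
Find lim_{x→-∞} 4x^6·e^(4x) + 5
The product is a 0·∞ indeterminate form at x → -∞.
Rewrite the product as 4x^6 / e^(-4x) (an ∞/∞ form) and apply L'Hôpital, or use the standard hierarchy e^(4|x|) ≫ |x^6| as x → -∞.
The indeterminate product → 0, so the limit = 5.

Final answer: 5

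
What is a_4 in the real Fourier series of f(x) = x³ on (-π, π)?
a_4 = (1/π) ∫_{-π}^{π} f(x)·cos(4x) dx.
Evaluate the integral (use parity and integration by parts as needed): a_4 = 0.

Final answer: 0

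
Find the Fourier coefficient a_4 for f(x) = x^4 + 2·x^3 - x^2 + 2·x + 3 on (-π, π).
a_4 = (1/π) ∫_{-π}^{π} f(x)·cos(4x) dx.
Evaluate the integral (use parity and integration by parts as needed): a_4 = -7/16 + π^2/2.

Final answer: -7/16 + π^2/2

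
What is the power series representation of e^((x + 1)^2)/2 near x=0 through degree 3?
5·e·x^3/3 + 3·e·x^2/2 + e·x + e/2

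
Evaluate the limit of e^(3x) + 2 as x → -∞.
Evaluate the dominant behaviour as x → -∞; each term tends to a finite value or vanishes.
Limit = 2.

Final answer: 2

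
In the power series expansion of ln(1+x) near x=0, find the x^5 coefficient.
Expand to order 5: ln(1+x) = x^5/5 - x^4/4 + x^3/3 - x^2/2 + x + O(x^6).
The coefficient of x^5 is 1/5.

Final answer: 1/5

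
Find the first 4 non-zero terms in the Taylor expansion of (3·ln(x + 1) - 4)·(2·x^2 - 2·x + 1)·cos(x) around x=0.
9·x^3/2 - 27·x^2/2 + 11·x - 4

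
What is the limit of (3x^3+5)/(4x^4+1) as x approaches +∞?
This is an ∞/∞ indeterminate form as x → +∞.
Divide numerator and denominator by x^4 and let the lower-order terms vanish; the numerator's degree 3 is below the denominator's degree 4, so the quotient → 0.
Limit = 0.

Final answer: 0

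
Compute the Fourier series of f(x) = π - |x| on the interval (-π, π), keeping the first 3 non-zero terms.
4·cos(x)/π + 4·cos(3·x)/(9·π) + π/2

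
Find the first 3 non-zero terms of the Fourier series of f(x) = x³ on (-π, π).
(-12 + 2·π^2)·sin(x) + (3/2 - π^2)·sin(2·x) + (-4/9 + 2·π^2/3)·sin(3·x)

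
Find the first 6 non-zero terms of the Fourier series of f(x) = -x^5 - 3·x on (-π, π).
(-246 - 2·π^4 + 40·π^2)·sin(x) + (-5·π^2 + 21/2 + π^4)·sin(2·x) + (-2·π^4/3 - 242/81 + 40·π^2/27)·sin(3·x) + (-5·π^2/8 + 111/64 + π^4/2)·sin(4·x) + (-2·π^4/5 - 798/625 + 8·π^2/25)·sin(5·x) + (-5·π^2/27 + 167/162 + π^4/3)·sin(6·x)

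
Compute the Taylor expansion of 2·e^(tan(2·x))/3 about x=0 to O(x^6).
296·x^5/45 + 4·x^4 + 8·x^3/3 + 4·x^2/3 + 4·x/3 + 2/3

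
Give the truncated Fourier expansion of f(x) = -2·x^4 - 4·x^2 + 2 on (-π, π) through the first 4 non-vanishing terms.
(-80 + 16·π^2)·cos(x) + (2 - 4·π^2)·cos(2·x) + (16/27 + 16·π^2/9)·cos(3·x) - 2·π^4/5 - 4·π^2/3 + 2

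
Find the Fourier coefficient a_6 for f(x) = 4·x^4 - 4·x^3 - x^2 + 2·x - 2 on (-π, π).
a_6 = (1/π) ∫_{-π}^{π} f(x)·cos(6x) dx.
Evaluate the integral (use parity and integration by parts as needed): a_6 = -7/27 + 8·π^2/9.

Final answer: -7/27 + 8·π^2/9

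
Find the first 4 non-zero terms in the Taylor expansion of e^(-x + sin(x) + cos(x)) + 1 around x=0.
e·x^4/6 - e·x^3/6 - e·x^2/2 + 1 + e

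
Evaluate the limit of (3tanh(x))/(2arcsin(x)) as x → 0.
Both numerator and denominator → 0 as x → 0; this is a 0/0 indeterminate form.
Expand each to leading order near x = 0: numerator ~ 3·x, denominator ~ 2·x.
The limit of the ratio is 3/2.

Final answer: 3/2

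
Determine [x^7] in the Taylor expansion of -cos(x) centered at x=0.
Expand to order 7: -cos(x) = x^6/720 - x^4/24 + x^2/2 - 1 + O(x^8).
The coefficient of x^7 is 0.

Final answer: 0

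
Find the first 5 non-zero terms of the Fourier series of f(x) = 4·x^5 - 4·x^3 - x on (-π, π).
(-168·π^2 + 8·π^4 + 1006)·sin(x) + (-4·π^4 - 35 + 24·π^2)·sin(2·x) + (-232·π^2/27 + 410/81 + 8·π^4/3)·sin(3·x) + (-2·π^4 - 19/16 + 9·π^2/2)·sin(4·x) + (-72·π^2/25 + 182/625 + 8·π^4/5)·sin(5·x)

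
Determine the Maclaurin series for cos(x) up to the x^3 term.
1 - x^2/2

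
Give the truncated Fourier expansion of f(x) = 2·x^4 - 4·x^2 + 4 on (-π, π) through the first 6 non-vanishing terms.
(112 - 16·π^2)·cos(x) + (-10 + 4·π^2)·cos(2·x) + (80/27 - 16·π^2/9)·cos(3·x) + (-11/8 + π^2)·cos(4·x) + (496/625 - 16·π^2/25)·cos(5·x) - 4·π^2/3 + 4 + 2·π^4/5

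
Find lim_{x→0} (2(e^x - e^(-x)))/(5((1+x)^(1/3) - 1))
Both numerator and denominator → 0 as x → 0; this is a 0/0 indeterminate form.
Expand each to leading order near x = 0: numerator ~ 4·x, denominator ~ 5·x/3.
The limit of the ratio is 12/5.

Final answer: 12/5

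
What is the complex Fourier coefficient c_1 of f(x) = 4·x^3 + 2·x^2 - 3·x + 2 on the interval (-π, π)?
Compute the real Fourier coefficients first: a_1 = -8, b_1 = -54 + 8·π^2.
Then c_1 = (a_1 − i·b_1)/2 = -4 - 4·i·π^2 + 27·i.

Final answer: -4 - 4·i·π^2 + 27·i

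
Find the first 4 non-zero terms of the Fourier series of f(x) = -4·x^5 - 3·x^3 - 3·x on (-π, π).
(-930 - 8·π^4 + 154·π^2)·sin(x) + (-17·π^2 + 57/2 + 4·π^4)·sin(2·x) + (-8·π^4/3 - 374/81 + 106·π^2/27)·sin(3·x) + (-π^2 + 15/8 + 2·π^4)·sin(4·x)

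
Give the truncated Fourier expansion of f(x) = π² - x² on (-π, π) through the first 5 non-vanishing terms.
4·cos(x) - cos(2·x) + 4·cos(3·x)/9 - cos(4·x)/4 + 2·π^2/3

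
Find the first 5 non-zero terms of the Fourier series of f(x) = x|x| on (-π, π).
(-8 + 2·π^2)·sin(x)/π - π·sin(2·x) + (-8 + 18·π^2)·sin(3·x)/(27·π) - π·sin(4·x)/2 + (-8 + 50·π^2)·sin(5·x)/(125·π)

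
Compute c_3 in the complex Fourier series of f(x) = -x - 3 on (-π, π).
Compute the real Fourier coefficients first: a_3 = 0, b_3 = -2/3.
Then c_3 = (a_3 − i·b_3)/2 = i/3.

Final answer: i/3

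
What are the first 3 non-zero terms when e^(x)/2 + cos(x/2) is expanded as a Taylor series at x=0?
x^2/8 + x/2 + 3/2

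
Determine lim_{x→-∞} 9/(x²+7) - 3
Evaluate the dominant behaviour as x → -∞; each term tends to a finite value or vanishes.
Limit = -3.

Final answer: -3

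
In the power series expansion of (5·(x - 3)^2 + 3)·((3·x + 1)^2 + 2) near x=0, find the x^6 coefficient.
Expand to order 6: (5·(x - 3)^2 + 3)·((3·x + 1)^2 + 2) = 45·x^4 - 240·x^3 + 267·x^2 + 198·x + 144 + O(x^7).
The coefficient of x^6 is 0.

Final answer: 0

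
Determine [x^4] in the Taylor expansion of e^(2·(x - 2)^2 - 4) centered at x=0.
Expand to order 4: e^(2·(x - 2)^2 - 4) = 710·x^4·e^(4)/3 - 304·x^3·e^(4)/3 + 34·x^2·e^(4) - 8·x·e^(4) + e^(4) + O(x^5).
The coefficient of x^4 is 710·e^(4)/3.

Final answer: 710·e^(4)/3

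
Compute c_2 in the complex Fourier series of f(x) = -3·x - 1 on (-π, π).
Compute the real Fourier coefficients first: a_2 = 0, b_2 = 3.
Then c_2 = (a_2 − i·b_2)/2 = -3·i/2.

Final answer: -3·i/2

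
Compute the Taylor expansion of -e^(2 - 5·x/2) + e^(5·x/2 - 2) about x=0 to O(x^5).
x^4·(-625·e^(2)/384 + 625·e^(-2)/384) + x^3·(125·e^(-2)/48 + 125·e^(2)/48) + x^2·(-25·e^(2)/8 + 25·e^(-2)/8) + x·(5·e^(-2)/2 + 5·e^(2)/2) - e^(2) + e^(-2)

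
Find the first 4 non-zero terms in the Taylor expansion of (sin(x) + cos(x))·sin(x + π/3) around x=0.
x^3·(-√(3)/3 - 1/3) + x^2·(1/2 - √(3)/2) + x·(1/2 + √(3)/2) + √(3)/2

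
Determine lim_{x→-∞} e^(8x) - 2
Evaluate the dominant behaviour as x → -∞; each term tends to a finite value or vanishes.
Limit = -2.

Final answer: -2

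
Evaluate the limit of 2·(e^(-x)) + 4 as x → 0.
Direct substitution at x = 0 gives 6.

Final answer: 6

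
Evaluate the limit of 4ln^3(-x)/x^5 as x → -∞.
This is an ∞/∞ indeterminate form as x → -∞.
Compare growth rates of the dominant terms (exponentials ≫ polynomials ≫ logarithms), or apply L'Hôpital's rule; the quotient → 0.
Limit = 0.

Final answer: 0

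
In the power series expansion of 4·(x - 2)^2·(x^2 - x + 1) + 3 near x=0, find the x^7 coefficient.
Expand to order 7: 4·(x - 2)^2·(x^2 - x + 1) + 3 = 4·x^4 - 20·x^3 + 36·x^2 - 32·x + 19 + O(x^8).
The coefficient of x^7 is 0.

Final answer: 0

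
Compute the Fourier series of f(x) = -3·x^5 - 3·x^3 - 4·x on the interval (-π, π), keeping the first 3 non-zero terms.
(-692 - 6·π^4 + 114·π^2)·sin(x) + (-12·π^2 + 22 + 3·π^4)·sin(2·x) + (-2·π^4 - 116/27 + 22·π^2/9)·sin(3·x)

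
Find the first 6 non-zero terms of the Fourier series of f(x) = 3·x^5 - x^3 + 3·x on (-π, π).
(-122·π^2 + 6·π^4 + 738)·sin(x) + (-3·π^4 - 27 + 16·π^2)·sin(2·x) + (-46·π^2/9 + 146/27 + 2·π^4)·sin(3·x) + (-3·π^4/2 - 153/64 + 19·π^2/8)·sin(4·x) + (-34·π^2/25 + 954/625 + 6·π^4/5)·sin(5·x) + (-π^4 - 31/27 + 8·π^2/9)·sin(6·x)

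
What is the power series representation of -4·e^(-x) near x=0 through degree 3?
2·x^3/3 - 2·x^2 + 4·x - 4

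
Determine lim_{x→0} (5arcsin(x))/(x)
Both numerator and denominator → 0 as x → 0; this is a 0/0 indeterminate form.
Expand each to leading order near x = 0: numerator ~ 5·x, denominator ~ x.
The limit of the ratio is 5.

Final answer: 5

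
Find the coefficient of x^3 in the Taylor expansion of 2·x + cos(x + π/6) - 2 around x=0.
Expand to order 3: 2·x + cos(x + π/6) - 2 = x^3/12 - √(3)·x^2/4 + 3·x/2 - 2 + √(3)/2 + O(x^4).
The coefficient of x^3 is 1/12.

Final answer: 1/12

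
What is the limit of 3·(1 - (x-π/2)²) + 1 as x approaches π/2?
Direct substitution at x = π/2 gives 4.

Final answer: 4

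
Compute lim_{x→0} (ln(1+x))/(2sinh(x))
Both numerator and denominator → 0 as x → 0; this is a 0/0 indeterminate form.
Expand each to leading order near x = 0: numerator ~ x, denominator ~ 2·x.
The limit of the ratio is 1/2.

Final answer: 1/2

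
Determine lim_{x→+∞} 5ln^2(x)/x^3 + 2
The quotient is an ∞/∞ indeterminate form as x → +∞.
The polynomial denominator x^3 dominates the logarithmic numerator (any positive power of x ≫ ln^2(x) as x → ∞), so the quotient → 0.
Adding the constant: 0 + 2 = 2. Limit = 2.

Final answer: 2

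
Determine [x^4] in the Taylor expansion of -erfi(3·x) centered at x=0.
Expand to order 4: -erfi(3·x) = -18·x^3/√(π) - 6·x/√(π) + O(x^5).
The coefficient of x^4 is 0.

Final answer: 0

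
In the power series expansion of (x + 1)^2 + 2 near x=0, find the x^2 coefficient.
Expand to order 2: (x + 1)^2 + 2 = x^2 + 2·x + 3 + O(x^3).
The coefficient of x^2 is 1.

Final answer: 1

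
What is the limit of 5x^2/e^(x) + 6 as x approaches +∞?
The quotient is an ∞/∞ indeterminate form as x → +∞.
The exponential denominator e^(x) dominates the polynomial numerator (e^x ≫ x^2 as x → ∞), so the quotient → 0.
Adding the constant: 0 + 6 = 6. Limit = 6.

Final answer: 6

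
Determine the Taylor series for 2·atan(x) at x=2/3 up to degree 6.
2·atan(2/3) + 18·(x - 2/3)/13 - 108·(x - 2/3)^2/169 + 162·(x - 2/3)^3/2197 + 4860·(x - 2/3)^4/28561 - 290142·(x - 2/3)^5/1856465 + 201204·(x - 2/3)^6/4826809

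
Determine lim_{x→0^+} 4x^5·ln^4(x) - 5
The product is a 0·∞ indeterminate form at x → 0⁺.
Rewrite the product as 4·ln^4(x) / x^(-5) and apply L'Hôpital, or use the standard hierarchy x^(-5) ≫ |ln x|^4 as x → 0⁺.
The indeterminate product → 0, so the limit = -5.

Final answer: -5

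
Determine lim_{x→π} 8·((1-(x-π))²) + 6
Direct substitution at x = π gives 14.

Final answer: 14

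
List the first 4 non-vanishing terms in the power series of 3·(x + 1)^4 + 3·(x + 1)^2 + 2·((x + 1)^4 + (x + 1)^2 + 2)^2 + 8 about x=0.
244·x^3 + 205·x^2 + 114·x + 46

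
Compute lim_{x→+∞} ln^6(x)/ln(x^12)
This is an ∞/∞ indeterminate form as x → +∞.
Write ln(x^12) = 12·ln(x), reducing the quotient to ln^5(x)/12 → ∞.
Limit = ∞.

Final answer: ∞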